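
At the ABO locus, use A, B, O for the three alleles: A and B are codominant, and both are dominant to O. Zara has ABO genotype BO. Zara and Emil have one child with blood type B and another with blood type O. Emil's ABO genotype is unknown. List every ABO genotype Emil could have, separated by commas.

For each candidate genotype of Emil, check whether crossing it with BO can produce every observed child phenotype.
  AA → possible child types {A, AB} ✗
  AB → possible child types {A, B, AB} ✗
  AO → possible child types {O, A, B, AB} ✓
  BB → possible child types {B} ✗
  BO → possible child types {O, B} ✓
  OO → possible child types {O, B} ✓

AO, BO, OO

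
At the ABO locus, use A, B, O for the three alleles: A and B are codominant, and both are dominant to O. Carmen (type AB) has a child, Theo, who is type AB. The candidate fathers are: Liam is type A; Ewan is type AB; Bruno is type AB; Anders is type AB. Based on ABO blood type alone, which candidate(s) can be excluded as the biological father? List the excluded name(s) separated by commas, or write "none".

A candidate is excluded only if no genotype consistent with his phenotype could produce a type AB child with a type AB mother.
Every candidate has at least one consistent genotype combination, so none can be excluded.

none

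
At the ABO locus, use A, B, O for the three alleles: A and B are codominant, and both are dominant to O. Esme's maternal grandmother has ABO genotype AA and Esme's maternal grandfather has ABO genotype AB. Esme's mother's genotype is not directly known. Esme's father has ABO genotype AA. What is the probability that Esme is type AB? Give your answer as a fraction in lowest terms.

Esme's mother's ABO genotype from AA × AB: 1/2 AA, 1/2 AB.
Crossing each possibility with the father AA and summing P(type AB): 1/2·0 + 1/2·1/2 = 1/4.

1/4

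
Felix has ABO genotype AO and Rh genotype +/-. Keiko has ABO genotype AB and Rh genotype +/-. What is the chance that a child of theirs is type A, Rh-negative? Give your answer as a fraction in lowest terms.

ABO cross AO × AB → offspring phenotypes: 1/2 A, 1/4 B, 1/4 AB.
Rh cross +/- × +/- → 3/4 Rh+, 1/4 Rh-.
Independent loci: P(type A, Rh-negative) = 1/2 × 1/4 = 1/8.

1/8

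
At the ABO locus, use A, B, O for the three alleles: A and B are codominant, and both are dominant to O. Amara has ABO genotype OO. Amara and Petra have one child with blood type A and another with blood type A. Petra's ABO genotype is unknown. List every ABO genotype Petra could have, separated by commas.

For each candidate genotype of Petra, check whether crossing it with OO can produce every observed child phenotype.
  AA → possible child types {A} ✓
  AB → possible child types {A, B} ✓
  AO → possible child types {O, A} ✓
  BB → possible child types {B} ✗
  BO → possible child types {O, B} ✗
  OO → possible child types {O} ✗

AA, AB, AO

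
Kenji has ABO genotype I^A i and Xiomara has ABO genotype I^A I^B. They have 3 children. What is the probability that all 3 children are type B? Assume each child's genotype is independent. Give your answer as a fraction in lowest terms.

ABO cross I^A i × I^A I^B → 1/2 A, 1/4 B, 1/4 AB.
So P(type B) = 1/4 per child.
All 3 independent: (1/4)^3 = 1/64.

1/64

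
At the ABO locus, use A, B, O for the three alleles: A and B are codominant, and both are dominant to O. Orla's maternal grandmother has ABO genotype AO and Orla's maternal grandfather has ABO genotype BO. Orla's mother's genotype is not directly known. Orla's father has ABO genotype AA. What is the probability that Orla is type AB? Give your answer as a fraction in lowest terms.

1/4

Orla's mother's ABO genotype from AO × BO: 1/4 AB, 1/4 AO, 1/4 BO, 1/4 OO.
Crossing each possibility with the father AA and summing P(type AB): 1/4·1/2 + 1/4·0 + 1/4·1/2 + 1/4·0 = 1/4.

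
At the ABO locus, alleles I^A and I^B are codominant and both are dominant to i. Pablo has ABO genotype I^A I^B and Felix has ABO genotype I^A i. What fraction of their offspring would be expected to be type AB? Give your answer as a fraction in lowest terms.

ABO cross I^A I^B × I^A i → offspring phenotypes: 1/2 A, 1/4 B, 1/4 AB.
So P(type AB) = 1/4.

1/4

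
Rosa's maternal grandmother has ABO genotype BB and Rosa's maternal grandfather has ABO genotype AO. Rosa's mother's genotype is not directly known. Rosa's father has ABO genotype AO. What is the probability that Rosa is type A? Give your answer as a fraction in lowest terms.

3/8

Rosa's mother's ABO genotype from BB × AO: 1/2 AB, 1/2 BO.
Crossing each possibility with the father AO and summing P(type A): 1/2·1/2 + 1/2·1/4 = 3/8.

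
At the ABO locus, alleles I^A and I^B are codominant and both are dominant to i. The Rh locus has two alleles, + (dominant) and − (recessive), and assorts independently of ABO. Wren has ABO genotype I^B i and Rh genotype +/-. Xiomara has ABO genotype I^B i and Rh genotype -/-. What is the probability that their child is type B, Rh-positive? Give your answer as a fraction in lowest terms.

3/8

ABO cross I^B i × I^B i → offspring phenotypes: 1/4 O, 3/4 B.
Rh cross +/- × -/- → 1/2 Rh+, 1/2 Rh-.
Independent loci: P(type B, Rh-positive) = 3/4 × 1/2 = 3/8.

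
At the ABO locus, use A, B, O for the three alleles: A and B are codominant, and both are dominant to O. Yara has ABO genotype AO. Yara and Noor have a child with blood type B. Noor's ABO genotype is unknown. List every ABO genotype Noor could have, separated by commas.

AB, BB, BO

For each candidate genotype of Noor, check whether crossing it with AO can produce every observed child phenotype.
  AA → possible child types {A} ✗
  AB → possible child types {A, B, AB} ✓
  AO → possible child types {O, A} ✗
  BB → possible child types {B, AB} ✓
  BO → possible child types {O, A, B, AB} ✓
  OO → possible child types {O, A} ✗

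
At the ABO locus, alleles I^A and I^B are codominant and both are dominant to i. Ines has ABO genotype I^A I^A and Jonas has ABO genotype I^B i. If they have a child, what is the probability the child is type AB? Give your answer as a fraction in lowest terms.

ABO cross I^A I^A × I^B i → offspring phenotypes: 1/2 A, 1/2 AB.
So P(type AB) = 1/2.

1/2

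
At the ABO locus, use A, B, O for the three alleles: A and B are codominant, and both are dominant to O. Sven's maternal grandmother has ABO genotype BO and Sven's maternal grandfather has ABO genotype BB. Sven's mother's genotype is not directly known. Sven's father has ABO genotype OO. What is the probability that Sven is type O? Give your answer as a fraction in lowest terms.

Sven's mother's ABO genotype from BO × BB: 1/2 BB, 1/2 BO.
Crossing each possibility with the father OO and summing P(type O): 1/2·0 + 1/2·1/2 = 1/4.

1/4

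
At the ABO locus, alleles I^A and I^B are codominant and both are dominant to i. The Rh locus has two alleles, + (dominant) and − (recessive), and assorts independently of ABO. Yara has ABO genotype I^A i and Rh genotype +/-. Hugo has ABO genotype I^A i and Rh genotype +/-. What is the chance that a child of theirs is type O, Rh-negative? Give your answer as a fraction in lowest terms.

1/16

ABO cross I^A i × I^A i → offspring phenotypes: 1/4 O, 3/4 A.
Rh cross +/- × +/- → 3/4 Rh+, 1/4 Rh-.
Independent loci: P(type O, Rh-negative) = 1/4 × 1/4 = 1/16.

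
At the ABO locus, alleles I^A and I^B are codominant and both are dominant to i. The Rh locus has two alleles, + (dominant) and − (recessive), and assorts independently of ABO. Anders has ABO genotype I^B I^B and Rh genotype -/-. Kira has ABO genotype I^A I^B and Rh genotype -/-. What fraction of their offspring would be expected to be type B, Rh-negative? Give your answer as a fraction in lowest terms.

ABO cross I^B I^B × I^A I^B → offspring phenotypes: 1/2 B, 1/2 AB.
Rh cross -/- × -/- → 1 Rh-.
Independent loci: P(type B, Rh-negative) = 1/2 × 1 = 1/2.

1/2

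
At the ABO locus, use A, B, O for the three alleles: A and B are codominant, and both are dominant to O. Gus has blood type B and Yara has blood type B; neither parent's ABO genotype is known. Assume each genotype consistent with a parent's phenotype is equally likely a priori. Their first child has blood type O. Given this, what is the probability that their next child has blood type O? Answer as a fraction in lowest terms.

1/4

Possible genotypes: Gus ∈ {BB, BO}; Yara ∈ {BB, BO}.
Weight each parental genotype pair by prior × P(type-O child):
  BO × BO: posterior weight 1; P(next child type O) = 1/4.
Weighted sum = 1/4.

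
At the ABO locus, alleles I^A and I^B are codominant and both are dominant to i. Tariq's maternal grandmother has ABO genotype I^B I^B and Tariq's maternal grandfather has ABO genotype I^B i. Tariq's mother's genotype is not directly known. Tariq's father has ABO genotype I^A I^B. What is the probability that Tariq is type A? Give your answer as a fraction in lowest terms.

1/8

Tariq's mother's ABO genotype from I^B I^B × I^B i: 1/2 I^B I^B, 1/2 I^B i.
Crossing each possibility with the father I^A I^B and summing P(type A): 1/2·0 + 1/2·1/4 = 1/8.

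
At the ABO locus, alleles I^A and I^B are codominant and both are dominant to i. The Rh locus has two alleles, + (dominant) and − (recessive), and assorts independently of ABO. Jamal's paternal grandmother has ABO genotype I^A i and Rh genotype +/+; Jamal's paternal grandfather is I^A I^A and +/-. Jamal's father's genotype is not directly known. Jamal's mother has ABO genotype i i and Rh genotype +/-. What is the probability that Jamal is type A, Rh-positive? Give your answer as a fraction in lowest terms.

21/32

Jamal's father's ABO genotype from I^A i × I^A I^A: 1/2 I^A I^A, 1/2 I^A i.
Crossing each possibility with the mother i i and summing P(type A): 1/2·1 + 1/2·1/2 = 3/4.
Similarly for Rh via the father's Rh distribution: P(Rh+) = 7/8.
Independent loci: 3/4 × 7/8 = 21/32.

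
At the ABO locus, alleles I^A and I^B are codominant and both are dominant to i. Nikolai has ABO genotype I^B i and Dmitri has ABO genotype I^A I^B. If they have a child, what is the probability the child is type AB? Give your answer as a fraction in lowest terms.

1/4

ABO cross I^B i × I^A I^B → offspring phenotypes: 1/4 A, 1/2 B, 1/4 AB.
So P(type AB) = 1/4.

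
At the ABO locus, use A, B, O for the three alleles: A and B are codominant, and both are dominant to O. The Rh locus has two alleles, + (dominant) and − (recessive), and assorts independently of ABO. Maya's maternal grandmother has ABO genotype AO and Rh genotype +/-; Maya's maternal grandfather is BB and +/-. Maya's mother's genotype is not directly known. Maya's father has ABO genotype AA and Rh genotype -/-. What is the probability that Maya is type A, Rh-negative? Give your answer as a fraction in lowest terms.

Maya's mother's ABO genotype from AO × BB: 1/2 AB, 1/2 BO.
Crossing each possibility with the father AA and summing P(type A): 1/2·1/2 + 1/2·1/2 = 1/2.
Similarly for Rh via the mother's Rh distribution: P(Rh-) = 1/2.
Independent loci: 1/2 × 1/2 = 1/4.

1/4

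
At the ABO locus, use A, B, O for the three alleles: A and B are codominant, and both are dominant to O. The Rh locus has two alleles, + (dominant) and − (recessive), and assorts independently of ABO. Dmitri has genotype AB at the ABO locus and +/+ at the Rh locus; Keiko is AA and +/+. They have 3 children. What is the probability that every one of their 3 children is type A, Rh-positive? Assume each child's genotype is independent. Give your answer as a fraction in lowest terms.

ABO cross AB × AA → 1/2 A, 1/2 AB.
Rh cross +/+ × +/+ → 1 Rh+; so P(type A, Rh-positive) = 1/2 × 1 = 1/2 per child.
All 3 independent: (1/2)^3 = 1/8.

1/8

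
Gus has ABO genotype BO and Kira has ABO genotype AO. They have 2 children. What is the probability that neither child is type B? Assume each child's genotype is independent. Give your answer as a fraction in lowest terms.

ABO cross BO × AO → 1/4 O, 1/4 A, 1/4 B, 1/4 AB.
So P(type B) = 1/4 per child.
P(not type B) = 3/4 for one child; (3/4)^2 = 9/16.

9/16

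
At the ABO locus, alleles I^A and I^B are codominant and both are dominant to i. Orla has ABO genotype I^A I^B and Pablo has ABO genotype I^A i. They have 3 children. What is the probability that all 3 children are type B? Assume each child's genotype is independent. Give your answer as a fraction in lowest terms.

ABO cross I^A I^B × I^A i → 1/2 A, 1/4 B, 1/4 AB.
So P(type B) = 1/4 per child.
All 3 independent: (1/4)^3 = 1/64.

1/64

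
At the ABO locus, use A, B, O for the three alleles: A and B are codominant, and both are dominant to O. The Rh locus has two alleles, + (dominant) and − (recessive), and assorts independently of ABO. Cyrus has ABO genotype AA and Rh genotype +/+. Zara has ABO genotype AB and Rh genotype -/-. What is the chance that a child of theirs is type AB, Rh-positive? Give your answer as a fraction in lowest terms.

ABO cross AA × AB → offspring phenotypes: 1/2 A, 1/2 AB.
Rh cross +/+ × -/- → 1 Rh+.
Independent loci: P(type AB, Rh-positive) = 1/2 × 1 = 1/2.

1/2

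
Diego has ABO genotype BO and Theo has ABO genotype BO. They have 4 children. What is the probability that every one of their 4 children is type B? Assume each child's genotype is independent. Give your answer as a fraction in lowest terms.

ABO cross BO × BO → 1/4 O, 3/4 B.
So P(type B) = 3/4 per child.
All 4 independent: (3/4)^4 = 81/256.

81/256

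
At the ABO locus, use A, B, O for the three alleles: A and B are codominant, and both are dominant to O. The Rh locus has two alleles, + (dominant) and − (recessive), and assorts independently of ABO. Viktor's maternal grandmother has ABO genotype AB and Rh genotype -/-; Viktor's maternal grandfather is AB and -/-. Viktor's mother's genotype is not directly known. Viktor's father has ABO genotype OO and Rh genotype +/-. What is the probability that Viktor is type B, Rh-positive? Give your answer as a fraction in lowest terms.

1/4

Viktor's mother's ABO genotype from AB × AB: 1/4 AA, 1/2 AB, 1/4 BB.
Crossing each possibility with the father OO and summing P(type B): 1/4·0 + 1/2·1/2 + 1/4·1 = 1/2.
Similarly for Rh via the mother's Rh distribution: P(Rh+) = 1/2.
Independent loci: 1/2 × 1/2 = 1/4.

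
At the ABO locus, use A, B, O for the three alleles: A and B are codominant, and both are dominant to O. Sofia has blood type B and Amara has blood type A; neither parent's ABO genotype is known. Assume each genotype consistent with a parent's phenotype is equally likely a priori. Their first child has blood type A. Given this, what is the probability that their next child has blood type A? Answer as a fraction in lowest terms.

Possible genotypes: Sofia ∈ {BB, BO}; Amara ∈ {AA, AO}.
Weight each parental genotype pair by prior × P(type-A child):
  BO × AA: posterior weight 2/3; P(next child type A) = 1/2.
  BO × AO: posterior weight 1/3; P(next child type A) = 1/4.
Weighted sum = 5/12.

5/12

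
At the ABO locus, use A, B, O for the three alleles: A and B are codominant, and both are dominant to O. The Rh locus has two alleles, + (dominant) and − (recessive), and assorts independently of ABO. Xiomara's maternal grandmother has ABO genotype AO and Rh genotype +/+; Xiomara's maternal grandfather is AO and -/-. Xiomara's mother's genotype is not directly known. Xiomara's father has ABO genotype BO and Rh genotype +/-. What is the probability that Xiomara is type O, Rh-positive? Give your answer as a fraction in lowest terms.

3/16

Xiomara's mother's ABO genotype from AO × AO: 1/4 AA, 1/2 AO, 1/4 OO.
Crossing each possibility with the father BO and summing P(type O): 1/4·0 + 1/2·1/4 + 1/4·1/2 = 1/4.
Similarly for Rh via the mother's Rh distribution: P(Rh+) = 3/4.
Independent loci: 1/4 × 3/4 = 3/16.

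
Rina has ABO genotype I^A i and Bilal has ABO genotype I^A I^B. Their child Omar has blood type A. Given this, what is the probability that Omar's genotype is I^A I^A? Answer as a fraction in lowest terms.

1/2

Cross I^A i × I^A I^B → 1/4 I^A I^A, 1/4 I^A I^B, 1/4 I^A i, 1/4 I^B i.
Type-A genotypes among offspring: I^A I^A (1/4), I^A i (1/4); total 1/2.
P(I^A I^A | type A) = (1/4) / (1/2) = 1/2.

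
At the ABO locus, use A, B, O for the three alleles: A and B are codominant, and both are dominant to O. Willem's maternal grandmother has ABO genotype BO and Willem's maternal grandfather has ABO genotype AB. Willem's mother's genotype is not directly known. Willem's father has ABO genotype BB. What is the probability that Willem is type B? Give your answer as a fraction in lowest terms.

3/4

Willem's mother's ABO genotype from BO × AB: 1/4 AB, 1/4 AO, 1/4 BB, 1/4 BO.
Crossing each possibility with the father BB and summing P(type B): 1/4·1/2 + 1/4·1/2 + 1/4·1 + 1/4·1 = 3/4.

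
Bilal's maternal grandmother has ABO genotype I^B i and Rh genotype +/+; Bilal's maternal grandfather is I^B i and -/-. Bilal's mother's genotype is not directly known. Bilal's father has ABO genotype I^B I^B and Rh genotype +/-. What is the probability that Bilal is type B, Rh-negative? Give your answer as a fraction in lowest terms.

Bilal's mother's ABO genotype from I^B i × I^B i: 1/4 I^B I^B, 1/2 I^B i, 1/4 i i.
Crossing each possibility with the father I^B I^B and summing P(type B): 1/4·1 + 1/2·1 + 1/4·1 = 1.
Similarly for Rh via the mother's Rh distribution: P(Rh-) = 1/4.
Independent loci: 1 × 1/4 = 1/4.

1/4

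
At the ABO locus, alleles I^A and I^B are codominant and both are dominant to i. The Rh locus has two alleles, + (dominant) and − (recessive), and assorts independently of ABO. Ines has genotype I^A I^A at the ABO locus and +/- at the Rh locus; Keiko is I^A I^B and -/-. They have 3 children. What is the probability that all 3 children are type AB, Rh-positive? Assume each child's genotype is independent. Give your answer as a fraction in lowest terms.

1/64

ABO cross I^A I^A × I^A I^B → 1/2 A, 1/2 AB.
Rh cross +/- × -/- → 1/2 Rh+, 1/2 Rh-; so P(type AB, Rh-positive) = 1/2 × 1/2 = 1/4 per child.
All 3 independent: (1/4)^3 = 1/64.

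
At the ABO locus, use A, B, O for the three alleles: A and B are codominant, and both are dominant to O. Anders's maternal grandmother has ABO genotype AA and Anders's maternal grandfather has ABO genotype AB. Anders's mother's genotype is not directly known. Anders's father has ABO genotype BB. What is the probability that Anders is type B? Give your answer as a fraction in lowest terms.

1/4

Anders's mother's ABO genotype from AA × AB: 1/2 AA, 1/2 AB.
Crossing each possibility with the father BB and summing P(type B): 1/2·0 + 1/2·1/2 = 1/4.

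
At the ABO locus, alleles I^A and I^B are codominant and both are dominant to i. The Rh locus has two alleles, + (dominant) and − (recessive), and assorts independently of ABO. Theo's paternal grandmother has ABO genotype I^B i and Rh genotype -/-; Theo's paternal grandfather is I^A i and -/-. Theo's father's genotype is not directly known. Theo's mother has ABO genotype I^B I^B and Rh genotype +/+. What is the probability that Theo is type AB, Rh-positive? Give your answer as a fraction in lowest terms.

Theo's father's ABO genotype from I^B i × I^A i: 1/4 I^A I^B, 1/4 I^A i, 1/4 I^B i, 1/4 i i.
Crossing each possibility with the mother I^B I^B and summing P(type AB): 1/4·1/2 + 1/4·1/2 + 1/4·0 + 1/4·0 = 1/4.
Similarly for Rh via the father's Rh distribution: P(Rh+) = 1.
Independent loci: 1/4 × 1 = 1/4.

1/4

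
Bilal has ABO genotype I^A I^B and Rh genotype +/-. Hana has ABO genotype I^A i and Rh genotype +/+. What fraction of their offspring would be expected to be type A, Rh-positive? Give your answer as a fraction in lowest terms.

1/2

ABO cross I^A I^B × I^A i → offspring phenotypes: 1/2 A, 1/4 B, 1/4 AB.
Rh cross +/- × +/+ → 1 Rh+.
Independent loci: P(type A, Rh-positive) = 1/2 × 1 = 1/2.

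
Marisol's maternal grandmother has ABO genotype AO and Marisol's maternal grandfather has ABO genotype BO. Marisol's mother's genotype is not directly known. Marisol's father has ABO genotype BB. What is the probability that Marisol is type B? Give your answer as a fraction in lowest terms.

3/4

Marisol's mother's ABO genotype from AO × BO: 1/4 AB, 1/4 AO, 1/4 BO, 1/4 OO.
Crossing each possibility with the father BB and summing P(type B): 1/4·1/2 + 1/4·1/2 + 1/4·1 + 1/4·1 = 3/4.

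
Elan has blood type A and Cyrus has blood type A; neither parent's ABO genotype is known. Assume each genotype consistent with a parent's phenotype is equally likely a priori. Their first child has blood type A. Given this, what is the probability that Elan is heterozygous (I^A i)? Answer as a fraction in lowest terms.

Possible genotypes: Elan ∈ {I^A I^A, I^A i}; Cyrus ∈ {I^A I^A, I^A i}.
Weight each parental genotype pair by prior × P(type-A child):
  I^A I^A × I^A I^A: posterior weight 4/15.
  I^A I^A × I^A i: posterior weight 4/15.
  I^A i × I^A I^A: posterior weight 4/15.
  I^A i × I^A i: posterior weight 1/5.
Sum the posterior weight over pairs where Elan is I^A i: 7/15.

7/15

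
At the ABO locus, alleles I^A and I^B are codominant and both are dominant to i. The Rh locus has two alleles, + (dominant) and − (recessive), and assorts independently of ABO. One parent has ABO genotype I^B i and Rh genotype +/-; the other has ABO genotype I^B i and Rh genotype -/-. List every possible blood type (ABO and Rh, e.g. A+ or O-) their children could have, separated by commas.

O+, O-, B+, B-

Gametes from I^B i × I^B i give offspring ABO genotypes I^B I^B, I^B i, i i, i.e. phenotypes O, B.
Rh cross +/- × -/- → phenotypes Rh+, Rh-.
Combining independently: O+, O-, B+, B-.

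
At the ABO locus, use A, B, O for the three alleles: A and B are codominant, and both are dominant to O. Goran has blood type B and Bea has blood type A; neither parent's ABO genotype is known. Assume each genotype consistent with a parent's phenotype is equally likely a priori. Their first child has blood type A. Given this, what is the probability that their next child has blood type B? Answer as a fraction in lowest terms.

Possible genotypes: Goran ∈ {BB, BO}; Bea ∈ {AA, AO}.
Weight each parental genotype pair by prior × P(type-A child):
  BO × AA: posterior weight 2/3; P(next child type B) = 0.
  BO × AO: posterior weight 1/3; P(next child type B) = 1/4.
Weighted sum = 1/12.

1/12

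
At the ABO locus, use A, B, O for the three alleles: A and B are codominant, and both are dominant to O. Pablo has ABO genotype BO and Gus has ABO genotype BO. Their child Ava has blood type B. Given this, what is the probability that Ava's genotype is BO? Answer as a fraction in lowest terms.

Cross BO × BO → 1/4 BB, 1/2 BO, 1/4 OO.
Type-B genotypes among offspring: BB (1/4), BO (1/2); total 3/4.
P(BO | type B) = (1/2) / (3/4) = 2/3.

2/3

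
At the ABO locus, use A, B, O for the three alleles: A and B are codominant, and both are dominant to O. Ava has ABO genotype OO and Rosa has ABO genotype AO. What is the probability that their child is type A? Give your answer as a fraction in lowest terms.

ABO cross OO × AO → offspring phenotypes: 1/2 O, 1/2 A.
So P(type A) = 1/2.

1/2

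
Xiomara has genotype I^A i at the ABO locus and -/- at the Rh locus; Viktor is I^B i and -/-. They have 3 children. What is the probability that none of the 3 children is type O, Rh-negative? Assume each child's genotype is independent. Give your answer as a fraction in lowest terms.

27/64

ABO cross I^A i × I^B i → 1/4 O, 1/4 A, 1/4 B, 1/4 AB.
Rh cross -/- × -/- → 1 Rh-; so P(type O, Rh-negative) = 1/4 × 1 = 1/4 per child.
P(not type O, Rh-negative) = 3/4 for one child; (3/4)^3 = 27/64.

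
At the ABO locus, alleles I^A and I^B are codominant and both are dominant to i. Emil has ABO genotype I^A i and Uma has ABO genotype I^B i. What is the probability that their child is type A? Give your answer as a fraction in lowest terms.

ABO cross I^A i × I^B i → offspring phenotypes: 1/4 O, 1/4 A, 1/4 B, 1/4 AB.
So P(type A) = 1/4.

1/4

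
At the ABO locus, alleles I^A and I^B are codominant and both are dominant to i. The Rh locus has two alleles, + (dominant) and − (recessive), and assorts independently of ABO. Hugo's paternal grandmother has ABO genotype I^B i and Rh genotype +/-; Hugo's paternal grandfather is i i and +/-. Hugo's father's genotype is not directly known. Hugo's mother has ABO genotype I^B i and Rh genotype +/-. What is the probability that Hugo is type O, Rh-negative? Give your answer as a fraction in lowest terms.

3/32

Hugo's father's ABO genotype from I^B i × i i: 1/2 I^B i, 1/2 i i.
Crossing each possibility with the mother I^B i and summing P(type O): 1/2·1/4 + 1/2·1/2 = 3/8.
Similarly for Rh via the father's Rh distribution: P(Rh-) = 1/4.
Independent loci: 3/8 × 1/4 = 3/32.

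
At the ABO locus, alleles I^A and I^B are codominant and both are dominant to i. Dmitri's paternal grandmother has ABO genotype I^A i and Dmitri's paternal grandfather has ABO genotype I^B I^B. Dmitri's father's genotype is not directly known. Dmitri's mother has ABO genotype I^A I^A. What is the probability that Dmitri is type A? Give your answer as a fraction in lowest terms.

1/2

Dmitri's father's ABO genotype from I^A i × I^B I^B: 1/2 I^A I^B, 1/2 I^B i.
Crossing each possibility with the mother I^A I^A and summing P(type A): 1/2·1/2 + 1/2·1/2 = 1/2.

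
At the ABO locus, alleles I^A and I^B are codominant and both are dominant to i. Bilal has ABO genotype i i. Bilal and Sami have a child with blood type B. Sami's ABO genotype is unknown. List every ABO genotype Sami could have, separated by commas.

I^A I^B, I^B I^B, I^B i

For each candidate genotype of Sami, check whether crossing it with i i can produce every observed child phenotype.
  I^A I^A → possible child types {A} ✗
  I^A I^B → possible child types {A, B} ✓
  I^A i → possible child types {O, A} ✗
  I^B I^B → possible child types {B} ✓
  I^B i → possible child types {O, B} ✓
  i i → possible child types {O} ✗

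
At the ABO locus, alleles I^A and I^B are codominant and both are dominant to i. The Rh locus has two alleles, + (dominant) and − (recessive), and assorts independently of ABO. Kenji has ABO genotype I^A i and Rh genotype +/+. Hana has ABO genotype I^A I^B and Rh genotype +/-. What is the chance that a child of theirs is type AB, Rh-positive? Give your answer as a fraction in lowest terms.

1/4

ABO cross I^A i × I^A I^B → offspring phenotypes: 1/2 A, 1/4 B, 1/4 AB.
Rh cross +/+ × +/- → 1 Rh+.
Independent loci: P(type AB, Rh-positive) = 1/4 × 1 = 1/4.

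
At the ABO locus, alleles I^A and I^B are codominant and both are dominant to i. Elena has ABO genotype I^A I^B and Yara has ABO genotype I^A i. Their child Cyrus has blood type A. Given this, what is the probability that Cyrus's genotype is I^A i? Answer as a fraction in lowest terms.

Cross I^A I^B × I^A i → 1/4 I^A I^A, 1/4 I^A I^B, 1/4 I^A i, 1/4 I^B i.
Type-A genotypes among offspring: I^A I^A (1/4), I^A i (1/4); total 1/2.
P(I^A i | type A) = (1/4) / (1/2) = 1/2.

1/2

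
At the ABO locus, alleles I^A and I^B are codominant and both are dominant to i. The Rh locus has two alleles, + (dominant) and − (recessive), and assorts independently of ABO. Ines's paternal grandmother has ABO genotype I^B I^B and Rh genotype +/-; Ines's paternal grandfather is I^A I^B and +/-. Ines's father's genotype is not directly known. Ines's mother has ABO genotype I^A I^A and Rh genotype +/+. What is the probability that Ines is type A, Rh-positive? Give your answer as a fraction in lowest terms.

1/4

Ines's father's ABO genotype from I^B I^B × I^A I^B: 1/2 I^A I^B, 1/2 I^B I^B.
Crossing each possibility with the mother I^A I^A and summing P(type A): 1/2·1/2 + 1/2·0 = 1/4.
Similarly for Rh via the father's Rh distribution: P(Rh+) = 1.
Independent loci: 1/4 × 1 = 1/4.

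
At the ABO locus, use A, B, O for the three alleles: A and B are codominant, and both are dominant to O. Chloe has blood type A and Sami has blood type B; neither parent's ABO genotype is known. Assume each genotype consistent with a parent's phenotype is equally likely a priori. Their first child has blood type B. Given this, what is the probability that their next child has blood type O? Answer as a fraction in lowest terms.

Possible genotypes: Chloe ∈ {AA, AO}; Sami ∈ {BB, BO}.
Weight each parental genotype pair by prior × P(type-B child):
  AO × BB: posterior weight 2/3; P(next child type O) = 0.
  AO × BO: posterior weight 1/3; P(next child type O) = 1/4.
Weighted sum = 1/12.

1/12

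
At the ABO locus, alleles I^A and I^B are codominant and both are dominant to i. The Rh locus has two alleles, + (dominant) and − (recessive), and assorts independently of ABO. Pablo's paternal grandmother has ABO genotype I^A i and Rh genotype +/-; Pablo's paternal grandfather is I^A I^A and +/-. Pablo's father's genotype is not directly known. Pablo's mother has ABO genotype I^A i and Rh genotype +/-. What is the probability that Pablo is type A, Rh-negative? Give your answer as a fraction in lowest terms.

Pablo's father's ABO genotype from I^A i × I^A I^A: 1/2 I^A I^A, 1/2 I^A i.
Crossing each possibility with the mother I^A i and summing P(type A): 1/2·1 + 1/2·3/4 = 7/8.
Similarly for Rh via the father's Rh distribution: P(Rh-) = 1/4.
Independent loci: 7/8 × 1/4 = 7/32.

7/32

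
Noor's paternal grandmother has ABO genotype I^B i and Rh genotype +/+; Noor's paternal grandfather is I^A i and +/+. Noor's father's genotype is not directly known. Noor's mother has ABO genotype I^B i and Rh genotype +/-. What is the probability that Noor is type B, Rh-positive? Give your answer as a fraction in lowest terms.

1/2

Noor's father's ABO genotype from I^B i × I^A i: 1/4 I^A I^B, 1/4 I^A i, 1/4 I^B i, 1/4 i i.
Crossing each possibility with the mother I^B i and summing P(type B): 1/4·1/2 + 1/4·1/4 + 1/4·3/4 + 1/4·1/2 = 1/2.
Similarly for Rh via the father's Rh distribution: P(Rh+) = 1.
Independent loci: 1/2 × 1 = 1/2.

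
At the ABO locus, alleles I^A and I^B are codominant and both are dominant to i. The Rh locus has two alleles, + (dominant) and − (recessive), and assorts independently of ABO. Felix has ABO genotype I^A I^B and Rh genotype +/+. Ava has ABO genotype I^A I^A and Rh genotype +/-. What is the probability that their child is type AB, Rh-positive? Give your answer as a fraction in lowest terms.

ABO cross I^A I^B × I^A I^A → offspring phenotypes: 1/2 A, 1/2 AB.
Rh cross +/+ × +/- → 1 Rh+.
Independent loci: P(type AB, Rh-positive) = 1/2 × 1 = 1/2.

1/2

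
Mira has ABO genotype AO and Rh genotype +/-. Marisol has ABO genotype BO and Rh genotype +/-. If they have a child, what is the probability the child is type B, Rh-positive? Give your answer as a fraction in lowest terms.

ABO cross AO × BO → offspring phenotypes: 1/4 O, 1/4 A, 1/4 B, 1/4 AB.
Rh cross +/- × +/- → 3/4 Rh+, 1/4 Rh-.
Independent loci: P(type B, Rh-positive) = 1/4 × 3/4 = 3/16.

3/16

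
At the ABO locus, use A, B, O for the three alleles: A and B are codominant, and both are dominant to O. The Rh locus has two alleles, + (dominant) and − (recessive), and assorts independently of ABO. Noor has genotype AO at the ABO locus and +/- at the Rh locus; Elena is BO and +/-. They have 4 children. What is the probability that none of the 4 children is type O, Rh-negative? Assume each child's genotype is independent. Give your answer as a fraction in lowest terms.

ABO cross AO × BO → 1/4 O, 1/4 A, 1/4 B, 1/4 AB.
Rh cross +/- × +/- → 3/4 Rh+, 1/4 Rh-; so P(type O, Rh-negative) = 1/4 × 1/4 = 1/16 per child.
P(not type O, Rh-negative) = 15/16 for one child; (15/16)^4 = 50625/65536.

50625/65536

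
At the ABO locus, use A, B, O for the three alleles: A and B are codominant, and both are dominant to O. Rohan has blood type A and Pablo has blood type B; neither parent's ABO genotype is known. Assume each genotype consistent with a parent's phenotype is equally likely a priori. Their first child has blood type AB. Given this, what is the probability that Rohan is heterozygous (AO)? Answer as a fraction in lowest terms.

1/3

Possible genotypes: Rohan ∈ {AA, AO}; Pablo ∈ {BB, BO}.
Weight each parental genotype pair by prior × P(type-AB child):
  AA × BB: posterior weight 4/9.
  AA × BO: posterior weight 2/9.
  AO × BB: posterior weight 2/9.
  AO × BO: posterior weight 1/9.
Sum the posterior weight over pairs where Rohan is AO: 1/3.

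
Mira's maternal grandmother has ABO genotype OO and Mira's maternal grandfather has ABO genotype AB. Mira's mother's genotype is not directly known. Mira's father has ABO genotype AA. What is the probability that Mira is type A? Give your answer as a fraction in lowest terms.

Mira's mother's ABO genotype from OO × AB: 1/2 AO, 1/2 BO.
Crossing each possibility with the father AA and summing P(type A): 1/2·1 + 1/2·1/2 = 3/4.

3/4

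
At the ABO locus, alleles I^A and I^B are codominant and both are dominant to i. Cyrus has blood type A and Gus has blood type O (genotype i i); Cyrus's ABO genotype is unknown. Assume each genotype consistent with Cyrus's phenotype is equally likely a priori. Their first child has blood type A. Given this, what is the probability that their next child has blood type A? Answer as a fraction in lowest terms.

5/6

Possible genotypes: Cyrus ∈ {I^A I^A, I^A i}; Gus ∈ {i i}.
Weight each parental genotype pair by prior × P(type-A child):
  I^A I^A × i i: posterior weight 2/3; P(next child type A) = 1.
  I^A i × i i: posterior weight 1/3; P(next child type A) = 1/2.
Weighted sum = 5/6.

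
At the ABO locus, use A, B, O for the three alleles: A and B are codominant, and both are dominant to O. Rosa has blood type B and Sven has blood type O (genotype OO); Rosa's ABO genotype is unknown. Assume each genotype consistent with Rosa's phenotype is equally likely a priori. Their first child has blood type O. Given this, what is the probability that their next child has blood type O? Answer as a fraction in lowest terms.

Possible genotypes: Rosa ∈ {BB, BO}; Sven ∈ {OO}.
Weight each parental genotype pair by prior × P(type-O child):
  BO × OO: posterior weight 1; P(next child type O) = 1/2.
Weighted sum = 1/2.

1/2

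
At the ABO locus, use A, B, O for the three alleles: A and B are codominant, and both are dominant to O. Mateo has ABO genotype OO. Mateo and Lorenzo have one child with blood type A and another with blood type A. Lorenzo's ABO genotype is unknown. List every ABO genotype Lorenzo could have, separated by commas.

AA, AB, AO

For each candidate genotype of Lorenzo, check whether crossing it with OO can produce every observed child phenotype.
  AA → possible child types {A} ✓
  AB → possible child types {A, B} ✓
  AO → possible child types {O, A} ✓
  BB → possible child types {B} ✗
  BO → possible child types {O, B} ✗
  OO → possible child types {O} ✗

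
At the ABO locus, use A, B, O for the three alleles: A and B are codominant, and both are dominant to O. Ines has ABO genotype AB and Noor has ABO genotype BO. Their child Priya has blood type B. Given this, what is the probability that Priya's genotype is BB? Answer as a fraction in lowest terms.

Cross AB × BO → 1/4 AB, 1/4 AO, 1/4 BB, 1/4 BO.
Type-B genotypes among offspring: BB (1/4), BO (1/4); total 1/2.
P(BB | type B) = (1/4) / (1/2) = 1/2.

1/2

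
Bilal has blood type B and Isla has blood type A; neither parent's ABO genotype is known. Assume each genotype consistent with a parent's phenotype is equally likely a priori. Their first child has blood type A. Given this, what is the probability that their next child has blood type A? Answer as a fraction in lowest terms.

5/12

Possible genotypes: Bilal ∈ {BB, BO}; Isla ∈ {AA, AO}.
Weight each parental genotype pair by prior × P(type-A child):
  BO × AA: posterior weight 2/3; P(next child type A) = 1/2.
  BO × AO: posterior weight 1/3; P(next child type A) = 1/4.
Weighted sum = 5/12.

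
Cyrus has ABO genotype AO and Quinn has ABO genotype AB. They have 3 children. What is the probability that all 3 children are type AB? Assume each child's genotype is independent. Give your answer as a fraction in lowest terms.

ABO cross AO × AB → 1/2 A, 1/4 B, 1/4 AB.
So P(type AB) = 1/4 per child.
All 3 independent: (1/4)^3 = 1/64.

1/64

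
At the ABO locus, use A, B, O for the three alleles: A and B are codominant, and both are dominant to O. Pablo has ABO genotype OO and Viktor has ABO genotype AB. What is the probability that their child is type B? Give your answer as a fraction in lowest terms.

1/2

ABO cross OO × AB → offspring phenotypes: 1/2 A, 1/2 B.
So P(type B) = 1/2.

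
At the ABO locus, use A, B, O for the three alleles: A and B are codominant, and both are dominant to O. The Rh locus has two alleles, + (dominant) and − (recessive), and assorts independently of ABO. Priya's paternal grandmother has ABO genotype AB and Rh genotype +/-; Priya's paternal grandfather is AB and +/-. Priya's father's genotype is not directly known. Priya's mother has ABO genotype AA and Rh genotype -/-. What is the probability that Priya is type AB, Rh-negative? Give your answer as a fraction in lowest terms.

Priya's father's ABO genotype from AB × AB: 1/4 AA, 1/2 AB, 1/4 BB.
Crossing each possibility with the mother AA and summing P(type AB): 1/4·0 + 1/2·1/2 + 1/4·1 = 1/2.
Similarly for Rh via the father's Rh distribution: P(Rh-) = 1/2.
Independent loci: 1/2 × 1/2 = 1/4.

1/4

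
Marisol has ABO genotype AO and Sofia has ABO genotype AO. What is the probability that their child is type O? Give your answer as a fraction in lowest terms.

ABO cross AO × AO → offspring phenotypes: 1/4 O, 3/4 A.
So P(type O) = 1/4.

1/4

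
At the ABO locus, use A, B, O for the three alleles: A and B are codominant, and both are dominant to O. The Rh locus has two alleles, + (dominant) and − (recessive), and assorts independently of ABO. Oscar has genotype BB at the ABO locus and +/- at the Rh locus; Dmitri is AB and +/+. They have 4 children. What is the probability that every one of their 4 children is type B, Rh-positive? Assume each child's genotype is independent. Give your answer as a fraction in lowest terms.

ABO cross BB × AB → 1/2 B, 1/2 AB.
Rh cross +/- × +/+ → 1 Rh+; so P(type B, Rh-positive) = 1/2 × 1 = 1/2 per child.
All 4 independent: (1/2)^4 = 1/16.

1/16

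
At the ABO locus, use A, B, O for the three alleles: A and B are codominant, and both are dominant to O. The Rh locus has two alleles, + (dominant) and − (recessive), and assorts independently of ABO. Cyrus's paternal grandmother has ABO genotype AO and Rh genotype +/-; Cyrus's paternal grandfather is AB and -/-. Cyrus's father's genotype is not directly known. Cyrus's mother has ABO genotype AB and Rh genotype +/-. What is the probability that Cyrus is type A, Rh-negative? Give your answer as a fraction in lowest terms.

9/64

Cyrus's father's ABO genotype from AO × AB: 1/4 AA, 1/4 AB, 1/4 AO, 1/4 BO.
Crossing each possibility with the mother AB and summing P(type A): 1/4·1/2 + 1/4·1/4 + 1/4·1/2 + 1/4·1/4 = 3/8.
Similarly for Rh via the father's Rh distribution: P(Rh-) = 3/8.
Independent loci: 3/8 × 3/8 = 9/64.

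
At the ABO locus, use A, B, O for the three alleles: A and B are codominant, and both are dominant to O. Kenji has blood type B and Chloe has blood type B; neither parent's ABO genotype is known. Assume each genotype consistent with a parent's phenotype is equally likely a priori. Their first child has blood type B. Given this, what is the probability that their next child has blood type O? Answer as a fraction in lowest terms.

Possible genotypes: Kenji ∈ {BB, BO}; Chloe ∈ {BB, BO}.
Weight each parental genotype pair by prior × P(type-B child):
  BB × BB: posterior weight 4/15; P(next child type O) = 0.
  BB × BO: posterior weight 4/15; P(next child type O) = 0.
  BO × BB: posterior weight 4/15; P(next child type O) = 0.
  BO × BO: posterior weight 1/5; P(next child type O) = 1/4.
Weighted sum = 1/20.

1/20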